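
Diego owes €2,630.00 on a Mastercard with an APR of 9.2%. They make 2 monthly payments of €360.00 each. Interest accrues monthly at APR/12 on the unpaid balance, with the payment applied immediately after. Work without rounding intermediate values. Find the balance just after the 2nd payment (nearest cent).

Monthly rate r = 9.2%/12 = 0.766667% = 0.00766667.
Each month: B ← B·(1+r) − €360.00.
Month 1: interest €20.16; balance after payment €2,290.16.
Month 2: interest €17.56; balance after payment €1,947.72.

€1,947.72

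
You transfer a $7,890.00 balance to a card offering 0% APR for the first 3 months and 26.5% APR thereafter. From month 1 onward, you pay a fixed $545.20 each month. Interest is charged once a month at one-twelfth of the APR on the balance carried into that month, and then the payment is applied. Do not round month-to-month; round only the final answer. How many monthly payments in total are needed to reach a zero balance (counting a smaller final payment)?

17 months

Promo months 1–3 at r₀ = 0%/12 = 0; months 4+ at r₁ = 26.5%/12 = 0.0220833.
After month 3 (no interest yet): B = $7,890.00 − 3·$545.20 = $6,254.40.
Then at r₁ with $545.20/mo: n₂ = −ln(1 − r₁·B/P)/ln(1+r₁) ≈ 13.37 → 14 more payments.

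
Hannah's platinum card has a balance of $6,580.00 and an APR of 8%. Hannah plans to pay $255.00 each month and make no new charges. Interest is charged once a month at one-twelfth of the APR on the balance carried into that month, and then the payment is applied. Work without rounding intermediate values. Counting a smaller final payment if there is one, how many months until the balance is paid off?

Monthly rate r = 8%/12 = 0.666667% = 0.00666667.
Recurrence: B ← B·(1+r) − $255.00.
Month 1: interest $43.87; balance after payment $6,368.87.
Month 2: interest $42.46; balance after payment $6,156.33.
Closed form: n = −ln(1 − rB₀/P)/ln(1+r) = −ln(0.82797)/ln(1.00667) ≈ 28.410, so the balance reaches zero during payment 29.

29 payments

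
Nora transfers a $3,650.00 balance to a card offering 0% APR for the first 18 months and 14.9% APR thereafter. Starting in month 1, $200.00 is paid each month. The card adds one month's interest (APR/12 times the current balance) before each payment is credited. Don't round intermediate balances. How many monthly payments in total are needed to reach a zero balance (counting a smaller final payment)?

Promo months 1–18 at r₀ = 0%/12 = 0; months 19+ at r₁ = 14.9%/12 = 0.0124167.
After month 18 (no interest yet): B = $3,650.00 − 18·$200.00 = $50.00.
Then at r₁ with $200.00/mo: n₂ = −ln(1 − r₁·B/P)/ln(1+r₁) ≈ 0.25 → 1 more payments.

19 payments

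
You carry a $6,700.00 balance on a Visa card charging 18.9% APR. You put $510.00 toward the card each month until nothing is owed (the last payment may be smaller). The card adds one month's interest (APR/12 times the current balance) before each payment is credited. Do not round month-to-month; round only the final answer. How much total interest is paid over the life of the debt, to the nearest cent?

$866.09

Monthly rate r = 18.9%/12 = 1.575% = 0.01575.
Payoff takes n = ⌈−ln(1 − rB₀/P)/ln(1+r)⌉ = ⌈14.834⌉ = 15 payments; the last is $426.09.
Total paid = 14·$510.00 + $426.09 = $7,566.09.
Total interest = total paid − principal = $7,566.09 − $6,700.00 = $866.09.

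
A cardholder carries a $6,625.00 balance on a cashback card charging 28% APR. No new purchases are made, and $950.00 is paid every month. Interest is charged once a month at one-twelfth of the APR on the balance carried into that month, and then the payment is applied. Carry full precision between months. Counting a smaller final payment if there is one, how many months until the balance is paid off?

8 payments

Monthly rate r = 28%/12 = 2.33333% = 0.0233333.
Recurrence: B ← B·(1+r) − $950.00.
Month 1: interest $154.58; balance after payment $5,829.58.
Month 2: interest $136.02; balance after payment $5,015.61.
Closed form: n = −ln(1 − rB₀/P)/ln(1+r) = −ln(0.83728)/ln(1.02333) ≈ 7.700, so the balance reaches zero during payment 8.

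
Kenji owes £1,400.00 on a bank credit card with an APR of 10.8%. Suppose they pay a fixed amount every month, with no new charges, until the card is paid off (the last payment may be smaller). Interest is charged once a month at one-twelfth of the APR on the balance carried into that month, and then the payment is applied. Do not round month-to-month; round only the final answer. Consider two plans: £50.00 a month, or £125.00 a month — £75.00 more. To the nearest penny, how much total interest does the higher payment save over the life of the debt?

£137.98

Monthly rate r = 10.8%/12 = 0.9% = 0.009.
At £50.00/mo: n = ⌈−ln(1 − rB₀/P)/ln(1+r)⌉ = 33 payments (last £20.37); total interest = total paid − £1,400.00 = £220.37.
At £125.00/mo: 12 payments (last £107.39); total interest £82.39.
Interest saved = £220.37 − £82.39 = £137.98.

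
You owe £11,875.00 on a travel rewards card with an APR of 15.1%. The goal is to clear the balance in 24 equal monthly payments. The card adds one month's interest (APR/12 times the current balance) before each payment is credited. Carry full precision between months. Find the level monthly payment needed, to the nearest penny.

Monthly rate r = 15.1%/12 = 1.25833% = 0.0125833.
Level-payment amortization: P = B₀·r / (1 − (1+r)^(−n)) = 11875.00·0.0125833 / (1 − 1.01258^(−24)).
Denominator 1 − (1+r)^(−24) = 0.259267492.
P = 149.427 / 0.259267492 ≈ 576.34.

£576.34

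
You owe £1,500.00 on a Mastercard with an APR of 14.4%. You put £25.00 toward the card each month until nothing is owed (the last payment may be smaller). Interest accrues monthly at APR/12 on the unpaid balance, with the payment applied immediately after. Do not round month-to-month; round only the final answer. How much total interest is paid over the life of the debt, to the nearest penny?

£1,167.92

Monthly rate r = 14.4%/12 = 1.2% = 0.012.
Payoff takes n = ⌈−ln(1 − rB₀/P)/ln(1+r)⌉ = ⌈106.716⌉ = 107 payments; the last is £17.92.
Total paid = 106·£25.00 + £17.92 = £2,667.92.
Total interest = total paid − principal = £2,667.92 − £1,500.00 = £1,167.92.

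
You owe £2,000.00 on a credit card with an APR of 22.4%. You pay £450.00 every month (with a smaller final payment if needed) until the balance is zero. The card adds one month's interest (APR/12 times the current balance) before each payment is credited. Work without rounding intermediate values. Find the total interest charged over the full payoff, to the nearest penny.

Monthly rate r = 22.4%/12 = 1.86667% = 0.0186667.
Payoff takes n = ⌈−ln(1 − rB₀/P)/ln(1+r)⌉ = ⌈4.683⌉ = 5 payments; the last is £308.18.
Total paid = 4·£450.00 + £308.18 = £2,108.18.
Total interest = total paid − principal = £2,108.18 − £2,000.00 = £108.18.

£108.18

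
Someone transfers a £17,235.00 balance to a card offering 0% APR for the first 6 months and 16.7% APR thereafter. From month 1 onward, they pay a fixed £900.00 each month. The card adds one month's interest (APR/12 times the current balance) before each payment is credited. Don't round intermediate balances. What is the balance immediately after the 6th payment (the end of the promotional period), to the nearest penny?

£11,835.00

Promo months 1–6 at r₀ = 0%/12 = 0; months 7+ at r₁ = 16.7%/12 = 0.0139167.
After month 6 (no interest yet): B = £17,235.00 − 6·£900.00 = £11,835.00.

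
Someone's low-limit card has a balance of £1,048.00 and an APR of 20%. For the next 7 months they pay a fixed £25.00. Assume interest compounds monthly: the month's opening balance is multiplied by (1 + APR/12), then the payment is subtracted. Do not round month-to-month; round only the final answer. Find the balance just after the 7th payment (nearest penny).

Monthly rate r = 20%/12 = 1.66667% = 0.0166667.
Each month: B ← B·(1+r) − £25.00.
Month 1: interest £17.47; balance after payment £1,040.47.
Month 2: interest £17.34; balance after payment £1,032.81.
Month 3: interest £17.21; balance after payment £1,025.02.
Month 4: interest £17.08; balance after payment £1,017.10.
Month 5: interest £16.95; balance after payment £1,009.06.
Month 6: interest £16.82; balance after payment £1,000.87.
Month 7: interest £16.68; balance after payment £992.56.

£992.56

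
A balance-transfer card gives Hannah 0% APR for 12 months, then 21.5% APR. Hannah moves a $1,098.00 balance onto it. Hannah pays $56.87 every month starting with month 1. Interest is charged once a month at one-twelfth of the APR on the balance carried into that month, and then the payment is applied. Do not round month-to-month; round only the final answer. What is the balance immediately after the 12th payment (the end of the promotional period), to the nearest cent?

$415.56

Promo months 1–12 at r₀ = 0%/12 = 0; months 13+ at r₁ = 21.5%/12 = 0.0179167.
After month 12 (no interest yet): B = $1,098.00 − 12·$56.87 = $415.56.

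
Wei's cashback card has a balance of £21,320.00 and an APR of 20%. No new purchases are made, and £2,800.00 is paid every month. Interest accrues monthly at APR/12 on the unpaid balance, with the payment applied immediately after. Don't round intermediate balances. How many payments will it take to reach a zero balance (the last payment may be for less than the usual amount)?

Monthly rate r = 20%/12 = 1.66667% = 0.0166667.
Recurrence: B ← B·(1+r) − £2,800.00.
Month 1: interest £355.33; balance after payment £18,875.33.
Month 2: interest £314.59; balance after payment £16,389.92.
Closed form: n = −ln(1 − rB₀/P)/ln(1+r) = −ln(0.8731)/ln(1.01667) ≈ 8.210, so the balance reaches zero during payment 9.

9 payments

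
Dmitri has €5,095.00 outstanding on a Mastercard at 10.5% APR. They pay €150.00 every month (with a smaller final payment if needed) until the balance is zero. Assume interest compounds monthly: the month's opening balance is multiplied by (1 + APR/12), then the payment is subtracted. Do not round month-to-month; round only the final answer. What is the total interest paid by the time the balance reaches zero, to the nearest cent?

Monthly rate r = 10.5%/12 = 0.875% = 0.00875.
Payoff takes n = ⌈−ln(1 − rB₀/P)/ln(1+r)⌉ = ⌈40.484⌉ = 41 payments; the last is €72.77.
Total paid = 40·€150.00 + €72.77 = €6,072.77.
Total interest = total paid − principal = €6,072.77 − €5,095.00 = €977.77.

€977.77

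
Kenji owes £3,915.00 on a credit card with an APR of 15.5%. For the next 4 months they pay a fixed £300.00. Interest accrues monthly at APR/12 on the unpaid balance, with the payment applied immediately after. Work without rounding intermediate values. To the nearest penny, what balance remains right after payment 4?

£2,897.78

Monthly rate r = 15.5%/12 = 1.29167% = 0.0129167.
Each month: B ← B·(1+r) − £300.00.
Month 1: interest £50.57; balance after payment £3,665.57.
Month 2: interest £47.35; balance after payment £3,412.92.
Month 3: interest £44.08; balance after payment £3,157.00.
Month 4: interest £40.78; balance after payment £2,897.78.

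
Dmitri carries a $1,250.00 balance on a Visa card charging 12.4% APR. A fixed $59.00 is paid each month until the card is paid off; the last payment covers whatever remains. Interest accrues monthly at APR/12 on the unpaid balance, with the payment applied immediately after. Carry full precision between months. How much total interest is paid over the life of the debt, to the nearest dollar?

Monthly rate r = 12.4%/12 = 1.03333% = 0.0103333.
Payoff takes n = ⌈−ln(1 − rB₀/P)/ln(1+r)⌉ = ⌈24.035⌉ = 25 payments; the last is $2.07.
Total paid = 24·$59.00 + $2.07 = $1,418.07.
Total interest = total paid − principal = $1,418.07 − $1,250.00 = $168.07.

$168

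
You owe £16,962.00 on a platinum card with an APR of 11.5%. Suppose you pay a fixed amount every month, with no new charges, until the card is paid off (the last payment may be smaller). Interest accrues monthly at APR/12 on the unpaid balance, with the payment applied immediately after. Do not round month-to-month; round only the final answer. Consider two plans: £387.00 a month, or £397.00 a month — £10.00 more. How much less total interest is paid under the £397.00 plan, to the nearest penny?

£181.17

Monthly rate r = 11.5%/12 = 0.958333% = 0.00958333.
At £387.00/mo: n = ⌈−ln(1 − rB₀/P)/ln(1+r)⌉ = 58 payments (last £46.19); total interest = total paid − £16,962.00 = £5,143.19.
At £397.00/mo: 56 payments (last £89.02); total interest £4,962.02.
Interest saved = £5,143.19 − £4,962.02 = £181.17.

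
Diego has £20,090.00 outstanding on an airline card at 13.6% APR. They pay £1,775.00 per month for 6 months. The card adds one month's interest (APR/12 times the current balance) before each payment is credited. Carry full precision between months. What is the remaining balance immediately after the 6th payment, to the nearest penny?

Monthly rate r = 13.6%/12 = 1.13333% = 0.0113333.
Each month: B ← B·(1+r) − £1,775.00.
Month 1: interest £227.69; balance after payment £18,542.69.
Month 2: interest £210.15; balance after payment £16,977.84.
Month 3: interest £192.42; balance after payment £15,395.25.
Month 4: interest £174.48; balance after payment £13,794.73.
Month 5: interest £156.34; balance after payment £12,176.07.
Month 6: interest £138.00; balance after payment £10,539.07.

£10,539.07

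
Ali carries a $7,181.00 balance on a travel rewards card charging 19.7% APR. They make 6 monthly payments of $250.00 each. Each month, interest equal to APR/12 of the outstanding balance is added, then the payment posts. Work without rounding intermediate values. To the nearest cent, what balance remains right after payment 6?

Monthly rate r = 19.7%/12 = 1.64167% = 0.0164167.
Each month: B ← B·(1+r) − $250.00.
Month 1: interest $117.89; balance after payment $7,048.89.
Month 2: interest $115.72; balance after payment $6,914.61.
Month 3: interest $113.51; balance after payment $6,778.12.
Month 4: interest $111.27; balance after payment $6,639.40.
Month 5: interest $109.00; balance after payment $6,498.39.
Month 6: interest $106.68; balance after payment $6,355.08.

$6,355.08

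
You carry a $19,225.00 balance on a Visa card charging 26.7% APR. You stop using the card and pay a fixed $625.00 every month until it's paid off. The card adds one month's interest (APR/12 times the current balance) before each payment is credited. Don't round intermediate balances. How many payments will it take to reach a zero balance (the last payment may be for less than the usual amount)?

Monthly rate r = 26.7%/12 = 2.225% = 0.02225.
Recurrence: B ← B·(1+r) − $625.00.
Month 1: interest $427.76; balance after payment $19,027.76.
Month 2: interest $423.37; balance after payment $18,826.12.
Closed form: n = −ln(1 − rB₀/P)/ln(1+r) = −ln(0.31559)/ln(1.02225) ≈ 52.409, so the balance reaches zero during payment 53.

53 payments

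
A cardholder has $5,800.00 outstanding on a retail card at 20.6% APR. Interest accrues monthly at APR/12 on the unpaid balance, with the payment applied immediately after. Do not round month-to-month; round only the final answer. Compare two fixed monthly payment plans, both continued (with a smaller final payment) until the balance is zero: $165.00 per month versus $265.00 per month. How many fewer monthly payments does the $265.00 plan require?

27 fewer payments

Monthly rate r = 20.6%/12 = 1.71667% = 0.0171667.
At $165.00/mo: n = ⌈−ln(1 − rB₀/P)/ln(1+r)⌉ = 55 payments (last $56.35); total interest = total paid − $5,800.00 = $3,166.35.
At $265.00/mo: 28 payments (last $181.01); total interest $1,536.01.
Payments saved = 55 − 28 = 27.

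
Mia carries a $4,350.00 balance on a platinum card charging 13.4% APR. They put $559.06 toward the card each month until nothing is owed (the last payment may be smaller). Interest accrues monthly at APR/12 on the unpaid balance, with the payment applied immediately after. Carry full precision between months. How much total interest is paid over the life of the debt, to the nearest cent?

Monthly rate r = 13.4%/12 = 1.11667% = 0.0111667.
Payoff takes n = ⌈−ln(1 − rB₀/P)/ln(1+r)⌉ = ⌈8.185⌉ = 9 payments; the last is $104.04.
Total paid = 8·$559.06 + $104.04 = $4,576.52.
Total interest = total paid − principal = $4,576.52 − $4,350.00 = $226.52.

$226.52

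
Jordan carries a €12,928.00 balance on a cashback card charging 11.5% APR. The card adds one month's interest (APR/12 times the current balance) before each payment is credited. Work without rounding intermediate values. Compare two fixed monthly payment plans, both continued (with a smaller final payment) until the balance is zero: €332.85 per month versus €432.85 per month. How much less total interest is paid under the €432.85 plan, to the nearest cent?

Monthly rate r = 11.5%/12 = 0.958333% = 0.00958333.
At €332.85/mo: n = ⌈−ln(1 − rB₀/P)/ln(1+r)⌉ = 49 payments (last €270.89); total interest = total paid − €12,928.00 = €3,319.69.
At €432.85/mo: 36 payments (last €153.44); total interest €2,375.19.
Interest saved = €3,319.69 − €2,375.19 = €944.50.

€944.50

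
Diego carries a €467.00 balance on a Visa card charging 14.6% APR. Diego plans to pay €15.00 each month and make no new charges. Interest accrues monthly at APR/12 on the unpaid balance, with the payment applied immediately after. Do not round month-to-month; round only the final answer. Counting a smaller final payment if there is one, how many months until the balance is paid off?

40 payments

Monthly rate r = 14.6%/12 = 1.21667% = 0.0121667.
Recurrence: B ← B·(1+r) − €15.00.
Month 1: interest €5.68; balance after payment €457.68.
Month 2: interest €5.57; balance after payment €448.25.
Closed form: n = −ln(1 − rB₀/P)/ln(1+r) = −ln(0.62121)/ln(1.01217) ≈ 39.368, so the balance reaches zero during payment 40.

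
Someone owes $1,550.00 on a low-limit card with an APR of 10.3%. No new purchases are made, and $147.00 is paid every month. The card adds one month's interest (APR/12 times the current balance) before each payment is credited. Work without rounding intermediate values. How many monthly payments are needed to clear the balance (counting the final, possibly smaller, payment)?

Monthly rate r = 10.3%/12 = 0.858333% = 0.00858333.
Recurrence: B ← B·(1+r) − $147.00.
Month 1: interest $13.30; balance after payment $1,416.30.
Month 2: interest $12.16; balance after payment $1,281.46.
Closed form: n = −ln(1 − rB₀/P)/ln(1+r) = −ln(0.9095)/ln(1.00858) ≈ 11.100, so the balance reaches zero during payment 12.

12 months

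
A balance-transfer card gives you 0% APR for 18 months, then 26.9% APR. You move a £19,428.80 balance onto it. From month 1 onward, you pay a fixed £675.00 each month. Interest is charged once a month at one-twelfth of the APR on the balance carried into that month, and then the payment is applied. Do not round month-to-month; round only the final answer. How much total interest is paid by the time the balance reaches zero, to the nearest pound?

£1,148

Promo months 1–18 at r₀ = 0%/12 = 0; months 19+ at r₁ = 26.9%/12 = 0.0224167.
After month 18 (no interest yet): B = £19,428.80 − 18·£675.00 = £7,278.80.
Then at r₁ with £675.00/mo: n₂ = −ln(1 − r₁·B/P)/ln(1+r₁) ≈ 12.48 → 13 more payments.
Total paid = 30·£675.00 + £327.17 = £20,577.17; interest = £20,577.17 − £19,428.80 = £1,148.37.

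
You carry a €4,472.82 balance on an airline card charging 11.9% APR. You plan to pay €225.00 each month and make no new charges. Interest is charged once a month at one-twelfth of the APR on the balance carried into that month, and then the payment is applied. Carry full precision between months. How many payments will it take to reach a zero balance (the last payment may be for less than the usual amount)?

Monthly rate r = 11.9%/12 = 0.991667% = 0.00991667.
Recurrence: B ← B·(1+r) − €225.00.
Month 1: interest €44.36; balance after payment €4,292.18.
Month 2: interest €42.56; balance after payment €4,109.74.
Closed form: n = −ln(1 − rB₀/P)/ln(1+r) = −ln(0.80286)/ln(1.00992) ≈ 22.251, so the balance reaches zero during payment 23.

23 months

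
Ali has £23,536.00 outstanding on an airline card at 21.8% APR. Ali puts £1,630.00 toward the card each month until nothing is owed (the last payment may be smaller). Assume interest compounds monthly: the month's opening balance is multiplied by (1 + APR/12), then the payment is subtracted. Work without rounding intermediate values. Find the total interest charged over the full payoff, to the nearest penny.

Monthly rate r = 21.8%/12 = 1.81667% = 0.0181667.
Payoff takes n = ⌈−ln(1 − rB₀/P)/ln(1+r)⌉ = ⌈16.899⌉ = 17 payments; the last is £1,466.05.
Total paid = 16·£1,630.00 + £1,466.05 = £27,546.05.
Total interest = total paid − principal = £27,546.05 − £23,536.00 = £4,010.05.

£4,010.05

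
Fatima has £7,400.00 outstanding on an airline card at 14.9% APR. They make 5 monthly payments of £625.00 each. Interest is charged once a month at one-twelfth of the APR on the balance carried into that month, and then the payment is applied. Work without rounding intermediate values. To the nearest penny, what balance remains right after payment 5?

Monthly rate r = 14.9%/12 = 1.24167% = 0.0124167.
Each month: B ← B·(1+r) − £625.00.
Month 1: interest £91.88; balance after payment £6,866.88.
Month 2: interest £85.26; balance after payment £6,327.15.
Month 3: interest £78.56; balance after payment £5,780.71.
Month 4: interest £71.78; balance after payment £5,227.49.
Month 5: interest £64.91; balance after payment £4,667.39.

£4,667.39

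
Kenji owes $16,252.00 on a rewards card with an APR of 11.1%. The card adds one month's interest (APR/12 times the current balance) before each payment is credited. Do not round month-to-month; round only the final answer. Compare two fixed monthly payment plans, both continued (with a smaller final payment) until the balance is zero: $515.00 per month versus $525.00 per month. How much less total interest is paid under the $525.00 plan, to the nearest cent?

Monthly rate r = 11.1%/12 = 0.925% = 0.00925.
At $515.00/mo: n = ⌈−ln(1 − rB₀/P)/ln(1+r)⌉ = 38 payments (last $252.29); total interest = total paid − $16,252.00 = $3,055.29.
At $525.00/mo: 37 payments (last $336.17); total interest $2,984.17.
Interest saved = $3,055.29 − $2,984.17 = $71.12.

$71.12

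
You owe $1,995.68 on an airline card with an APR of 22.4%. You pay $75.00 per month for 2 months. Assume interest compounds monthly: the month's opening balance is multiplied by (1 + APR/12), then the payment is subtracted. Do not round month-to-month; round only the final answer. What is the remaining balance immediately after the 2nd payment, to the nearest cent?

$1,919.48

Monthly rate r = 22.4%/12 = 1.86667% = 0.0186667.
Each month: B ← B·(1+r) − $75.00.
Month 1: interest $37.25; balance after payment $1,957.93.
Month 2: interest $36.55; balance after payment $1,919.48.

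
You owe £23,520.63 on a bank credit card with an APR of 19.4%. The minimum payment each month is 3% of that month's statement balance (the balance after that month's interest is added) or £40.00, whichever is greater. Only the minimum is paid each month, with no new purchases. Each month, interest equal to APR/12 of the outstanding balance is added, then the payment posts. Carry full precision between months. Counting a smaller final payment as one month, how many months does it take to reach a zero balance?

Monthly rate r = 19.4%/12 = 1.61667% = 0.0161667.
While 3% of the post-interest balance exceeds £40.00, each month B ← (B·(1+r))·(1 − 0.03), i.e. B shrinks by the factor (1+r)·0.97 = 0.98568.
This holds for months 1–201. Entering month 202 the balance is £1,295.75; 3% of the post-interest balance is now below £40.00, so the flat £40.00 minimum applies from here.
From month 202 a fixed £40.00 at rate r clears £1,295.75 in 47 more payments. Total: 201 + 47 = 248 months.

248 months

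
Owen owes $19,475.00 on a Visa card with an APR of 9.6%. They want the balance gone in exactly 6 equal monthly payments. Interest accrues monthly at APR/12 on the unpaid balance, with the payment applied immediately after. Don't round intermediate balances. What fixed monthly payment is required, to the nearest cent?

Monthly rate r = 9.6%/12 = 0.8% = 0.008.
Level-payment amortization: P = B₀·r / (1 − (1+r)^(−n)) = 19475.00·0.008 / (1 − 1.008^(−6)).
Denominator 1 − (1+r)^(−6) = 0.046684164.
P = 155.8 / 0.046684164 ≈ 3337.32.

$3,337.32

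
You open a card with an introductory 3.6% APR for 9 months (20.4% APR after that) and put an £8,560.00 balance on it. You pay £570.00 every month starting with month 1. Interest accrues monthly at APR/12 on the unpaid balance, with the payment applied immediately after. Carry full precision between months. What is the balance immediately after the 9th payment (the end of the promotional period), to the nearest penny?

£3,601.92

Promo months 1–9 at r₀ = 3.6%/12 = 0.003; months 10+ at r₁ = 20.4%/12 = 0.017.
After month 9: iterate B ← B·(1+r₀) − £570.00 for 9 months → £3,601.92.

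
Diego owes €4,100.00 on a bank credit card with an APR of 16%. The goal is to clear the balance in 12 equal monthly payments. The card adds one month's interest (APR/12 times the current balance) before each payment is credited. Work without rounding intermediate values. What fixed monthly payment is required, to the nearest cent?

Monthly rate r = 16%/12 = 1.33333% = 0.0133333.
Level-payment amortization: P = B₀·r / (1 − (1+r)^(−n)) = 4100.00·0.0133333 / (1 − 1.01333^(−12)).
Denominator 1 − (1+r)^(−12) = 0.146954781.
P = 54.6667 / 0.146954781 ≈ 372.00.

€372.00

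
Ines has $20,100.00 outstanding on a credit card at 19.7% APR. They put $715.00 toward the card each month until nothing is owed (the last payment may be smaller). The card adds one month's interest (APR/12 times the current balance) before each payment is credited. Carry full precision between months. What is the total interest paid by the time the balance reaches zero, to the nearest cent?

$7,079.13

Monthly rate r = 19.7%/12 = 1.64167% = 0.0164167.
Payoff takes n = ⌈−ln(1 − rB₀/P)/ln(1+r)⌉ = ⌈38.013⌉ = 39 payments; the last is $9.13.
Total paid = 38·$715.00 + $9.13 = $27,179.13.
Total interest = total paid − principal = $27,179.13 − $20,100.00 = $7,079.13.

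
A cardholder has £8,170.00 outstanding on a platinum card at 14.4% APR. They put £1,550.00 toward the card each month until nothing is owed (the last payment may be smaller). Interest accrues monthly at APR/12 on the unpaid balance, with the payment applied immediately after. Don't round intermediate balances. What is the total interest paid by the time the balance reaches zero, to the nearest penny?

£322.67

Monthly rate r = 14.4%/12 = 1.2% = 0.012.
Payoff takes n = ⌈−ln(1 − rB₀/P)/ln(1+r)⌉ = ⌈5.478⌉ = 6 payments; the last is £742.67.
Total paid = 5·£1,550.00 + £742.67 = £8,492.67.
Total interest = total paid − principal = £8,492.67 − £8,170.00 = £322.67.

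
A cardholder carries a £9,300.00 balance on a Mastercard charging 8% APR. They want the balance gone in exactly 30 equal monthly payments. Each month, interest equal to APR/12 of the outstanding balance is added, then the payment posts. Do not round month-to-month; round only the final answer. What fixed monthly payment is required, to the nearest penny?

Monthly rate r = 8%/12 = 0.666667% = 0.00666667.
Level-payment amortization: P = B₀·r / (1 − (1+r)^(−n)) = 9300.00·0.00666667 / (1 − 1.00667^(−30)).
Denominator 1 − (1+r)^(−30) = 0.18072566.
P = 62 / 0.18072566 ≈ 343.06.

£343.06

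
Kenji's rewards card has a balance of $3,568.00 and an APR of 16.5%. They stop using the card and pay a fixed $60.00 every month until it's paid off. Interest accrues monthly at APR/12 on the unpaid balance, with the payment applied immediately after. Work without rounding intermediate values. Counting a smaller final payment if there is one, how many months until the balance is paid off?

125 months

Monthly rate r = 16.5%/12 = 1.375% = 0.01375.
Recurrence: B ← B·(1+r) − $60.00.
Month 1: interest $49.06; balance after payment $3,557.06.
Month 2: interest $48.91; balance after payment $3,545.97.
Closed form: n = −ln(1 − rB₀/P)/ln(1+r) = −ln(0.18233)/ln(1.01375) ≈ 124.625, so the balance reaches zero during payment 125.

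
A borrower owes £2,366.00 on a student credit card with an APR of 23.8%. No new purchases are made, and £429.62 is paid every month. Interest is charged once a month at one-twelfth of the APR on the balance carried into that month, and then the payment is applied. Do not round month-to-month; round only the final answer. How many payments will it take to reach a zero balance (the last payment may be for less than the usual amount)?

Monthly rate r = 23.8%/12 = 1.98333% = 0.0198333.
Recurrence: B ← B·(1+r) − £429.62.
Month 1: interest £46.93; balance after payment £1,983.31.
Month 2: interest £39.34; balance after payment £1,593.02.
Month 3: interest £31.59; balance after payment £1,195.00.
Month 4: interest £23.70; balance after payment £789.08.
Month 5: interest £15.65; balance after payment £375.11.
Month 6: interest £7.44; balance after payment £0.00.

6 months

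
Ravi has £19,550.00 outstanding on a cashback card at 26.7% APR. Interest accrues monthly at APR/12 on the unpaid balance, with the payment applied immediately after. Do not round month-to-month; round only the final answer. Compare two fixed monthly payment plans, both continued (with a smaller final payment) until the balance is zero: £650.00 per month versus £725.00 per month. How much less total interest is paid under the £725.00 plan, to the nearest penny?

Monthly rate r = 26.7%/12 = 2.225% = 0.02225.
At £650.00/mo: n = ⌈−ln(1 − rB₀/P)/ln(1+r)⌉ = 51 payments (last £177.82); total interest = total paid − £19,550.00 = £13,127.82.
At £725.00/mo: 42 payments (last £463.03); total interest £10,638.03.
Interest saved = £13,127.82 − £10,638.03 = £2,489.79.

£2,489.79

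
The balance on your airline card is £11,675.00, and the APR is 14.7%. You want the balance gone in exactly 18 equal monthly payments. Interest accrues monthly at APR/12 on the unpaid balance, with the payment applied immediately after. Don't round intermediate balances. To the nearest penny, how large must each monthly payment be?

Monthly rate r = 14.7%/12 = 1.225% = 0.01225.
Level-payment amortization: P = B₀·r / (1 − (1+r)^(−n)) = 11675.00·0.01225 / (1 − 1.01225^(−18)).
Denominator 1 − (1+r)^(−18) = 0.196807098.
P = 143.019 / 0.196807098 ≈ 726.70.

£726.70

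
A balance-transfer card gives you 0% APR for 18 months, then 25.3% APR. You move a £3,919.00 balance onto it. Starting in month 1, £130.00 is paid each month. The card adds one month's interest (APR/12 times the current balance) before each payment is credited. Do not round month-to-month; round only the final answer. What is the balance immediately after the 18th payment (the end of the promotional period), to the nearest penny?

Promo months 1–18 at r₀ = 0%/12 = 0; months 19+ at r₁ = 25.3%/12 = 0.0210833.
After month 18 (no interest yet): B = £3,919.00 − 18·£130.00 = £1,579.00.

£1,579.00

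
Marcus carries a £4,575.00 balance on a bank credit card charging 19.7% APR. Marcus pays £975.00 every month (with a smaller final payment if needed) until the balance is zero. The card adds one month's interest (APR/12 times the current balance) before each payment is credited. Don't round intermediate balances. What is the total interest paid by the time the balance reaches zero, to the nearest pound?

£225

Monthly rate r = 19.7%/12 = 1.64167% = 0.0164167.
Payoff takes n = ⌈−ln(1 − rB₀/P)/ln(1+r)⌉ = ⌈4.923⌉ = 5 payments; the last is £900.35.
Total paid = 4·£975.00 + £900.35 = £4,800.35.
Total interest = total paid − principal = £4,800.35 − £4,575.00 = £225.35.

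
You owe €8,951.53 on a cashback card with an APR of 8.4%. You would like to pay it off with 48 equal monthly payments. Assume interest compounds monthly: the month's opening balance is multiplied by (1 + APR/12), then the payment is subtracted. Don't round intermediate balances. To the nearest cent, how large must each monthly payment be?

Monthly rate r = 8.4%/12 = 0.7% = 0.007.
Level-payment amortization: P = B₀·r / (1 − (1+r)^(−n)) = 8951.53·0.007 / (1 − 1.007^(−48)).
Denominator 1 − (1+r)^(−48) = 0.284539909.
P = 62.6607 / 0.284539909 ≈ 220.22.

€220.22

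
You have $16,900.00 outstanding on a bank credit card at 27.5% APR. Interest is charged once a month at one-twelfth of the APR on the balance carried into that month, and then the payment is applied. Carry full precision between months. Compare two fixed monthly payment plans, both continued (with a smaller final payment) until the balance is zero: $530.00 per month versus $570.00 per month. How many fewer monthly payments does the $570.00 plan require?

7 fewer payments

Monthly rate r = 27.5%/12 = 2.29167% = 0.0229167.
At $530.00/mo: n = ⌈−ln(1 − rB₀/P)/ln(1+r)⌉ = 58 payments (last $481.58); total interest = total paid − $16,900.00 = $13,791.58.
At $570.00/mo: 51 payments (last $122.95); total interest $11,722.95.
Payments saved = 58 − 51 = 7.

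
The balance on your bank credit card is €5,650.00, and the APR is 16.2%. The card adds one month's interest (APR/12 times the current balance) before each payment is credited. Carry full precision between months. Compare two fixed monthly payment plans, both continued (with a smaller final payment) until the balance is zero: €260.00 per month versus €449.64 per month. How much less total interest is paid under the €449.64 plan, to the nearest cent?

€499.36

Monthly rate r = 16.2%/12 = 1.35% = 0.0135.
At €260.00/mo: n = ⌈−ln(1 − rB₀/P)/ln(1+r)⌉ = 26 payments (last €232.82); total interest = total paid − €5,650.00 = €1,082.82.
At €449.64/mo: 14 payments (last €388.14); total interest €583.46.
Interest saved = €1,082.82 − €583.46 = €499.36.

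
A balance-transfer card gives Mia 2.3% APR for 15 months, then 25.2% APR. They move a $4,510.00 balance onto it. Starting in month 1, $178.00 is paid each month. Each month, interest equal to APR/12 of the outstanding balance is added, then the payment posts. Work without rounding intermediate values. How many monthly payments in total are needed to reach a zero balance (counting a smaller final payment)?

28 months

Promo months 1–15 at r₀ = 2.3%/12 = 0.00191667; months 16+ at r₁ = 25.2%/12 = 0.021.
After month 15: iterate B ← B·(1+r₀) − $178.00 for 15 months → $1,935.29.
Then at r₁ with $178.00/mo: n₂ = −ln(1 − r₁·B/P)/ln(1+r₁) ≈ 12.47 → 13 more payments.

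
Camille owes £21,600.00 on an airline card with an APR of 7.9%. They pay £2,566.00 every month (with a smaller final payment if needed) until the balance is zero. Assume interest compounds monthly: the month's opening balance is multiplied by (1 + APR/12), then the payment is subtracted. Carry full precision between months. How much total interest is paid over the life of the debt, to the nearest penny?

£696.45

Monthly rate r = 7.9%/12 = 0.658333% = 0.00658333.
Payoff takes n = ⌈−ln(1 − rB₀/P)/ln(1+r)⌉ = ⌈8.688⌉ = 9 payments; the last is £1,768.45.
Total paid = 8·£2,566.00 + £1,768.45 = £22,296.45.
Total interest = total paid − principal = £22,296.45 − £21,600.00 = £696.45.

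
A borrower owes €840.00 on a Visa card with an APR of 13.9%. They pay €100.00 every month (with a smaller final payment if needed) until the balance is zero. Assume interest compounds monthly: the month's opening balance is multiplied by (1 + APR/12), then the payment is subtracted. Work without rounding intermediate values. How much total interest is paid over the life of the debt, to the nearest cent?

€48.89

Monthly rate r = 13.9%/12 = 1.15833% = 0.0115833.
Payoff takes n = ⌈−ln(1 − rB₀/P)/ln(1+r)⌉ = ⌈8.888⌉ = 9 payments; the last is €88.89.
Total paid = 8·€100.00 + €88.89 = €888.89.
Total interest = total paid − principal = €888.89 − €840.00 = €48.89.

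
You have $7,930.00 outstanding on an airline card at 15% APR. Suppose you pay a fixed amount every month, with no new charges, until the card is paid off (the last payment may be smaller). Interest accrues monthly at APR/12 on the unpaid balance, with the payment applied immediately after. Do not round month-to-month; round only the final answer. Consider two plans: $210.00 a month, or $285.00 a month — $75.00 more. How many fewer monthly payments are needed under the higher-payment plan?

17 fewer payments

Monthly rate r = 15%/12 = 1.25% = 0.0125.
At $210.00/mo: n = ⌈−ln(1 − rB₀/P)/ln(1+r)⌉ = 52 payments (last $87.47); total interest = total paid − $7,930.00 = $2,867.47.
At $285.00/mo: 35 payments (last $116.26); total interest $1,876.26.
Payments saved = 52 − 35 = 17.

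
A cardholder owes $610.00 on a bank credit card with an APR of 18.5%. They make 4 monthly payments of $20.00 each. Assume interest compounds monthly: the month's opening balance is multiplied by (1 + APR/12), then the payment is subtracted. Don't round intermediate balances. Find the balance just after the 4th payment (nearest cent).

$566.63

Monthly rate r = 18.5%/12 = 1.54167% = 0.0154167.
Each month: B ← B·(1+r) − $20.00.
Month 1: interest $9.40; balance after payment $599.40.
Month 2: interest $9.24; balance after payment $588.64.
Month 3: interest $9.07; balance after payment $577.72.
Month 4: interest $8.91; balance after payment $566.63.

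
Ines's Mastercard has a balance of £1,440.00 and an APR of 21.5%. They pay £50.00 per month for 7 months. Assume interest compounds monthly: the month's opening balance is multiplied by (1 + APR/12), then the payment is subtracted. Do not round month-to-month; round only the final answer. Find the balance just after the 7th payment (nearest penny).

Monthly rate r = 21.5%/12 = 1.79167% = 0.0179167.
Each month: B ← B·(1+r) − £50.00.
Month 1: interest £25.80; balance after payment £1,415.80.
Month 2: interest £25.37; balance after payment £1,391.17.
Month 3: interest £24.93; balance after payment £1,366.09.
Month 4: interest £24.48; balance after payment £1,340.57.
Month 5: interest £24.02; balance after payment £1,314.59.
Month 6: interest £23.55; balance after payment £1,288.14.
Month 7: interest £23.08; balance after payment £1,261.22.

£1,261.22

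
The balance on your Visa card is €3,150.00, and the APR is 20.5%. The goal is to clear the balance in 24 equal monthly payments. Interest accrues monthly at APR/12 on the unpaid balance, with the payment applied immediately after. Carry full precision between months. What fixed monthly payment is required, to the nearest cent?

Monthly rate r = 20.5%/12 = 1.70833% = 0.0170833.
Level-payment amortization: P = B₀·r / (1 − (1+r)^(−n)) = 3150.00·0.0170833 / (1 − 1.01708^(−24)).
Denominator 1 − (1+r)^(−24) = 0.334047743.
P = 53.8125 / 0.334047743 ≈ 161.09.

€161.09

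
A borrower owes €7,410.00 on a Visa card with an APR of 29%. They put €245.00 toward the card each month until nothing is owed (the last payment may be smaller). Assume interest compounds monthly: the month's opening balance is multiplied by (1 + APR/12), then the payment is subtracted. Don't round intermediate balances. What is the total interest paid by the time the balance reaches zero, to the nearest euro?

€6,059

Monthly rate r = 29%/12 = 2.41667% = 0.0241667.
Payoff takes n = ⌈−ln(1 − rB₀/P)/ln(1+r)⌉ = ⌈54.974⌉ = 55 payments; the last is €238.72.
Total paid = 54·€245.00 + €238.72 = €13,468.72.
Total interest = total paid − principal = €13,468.72 − €7,410.00 = €6,058.72.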